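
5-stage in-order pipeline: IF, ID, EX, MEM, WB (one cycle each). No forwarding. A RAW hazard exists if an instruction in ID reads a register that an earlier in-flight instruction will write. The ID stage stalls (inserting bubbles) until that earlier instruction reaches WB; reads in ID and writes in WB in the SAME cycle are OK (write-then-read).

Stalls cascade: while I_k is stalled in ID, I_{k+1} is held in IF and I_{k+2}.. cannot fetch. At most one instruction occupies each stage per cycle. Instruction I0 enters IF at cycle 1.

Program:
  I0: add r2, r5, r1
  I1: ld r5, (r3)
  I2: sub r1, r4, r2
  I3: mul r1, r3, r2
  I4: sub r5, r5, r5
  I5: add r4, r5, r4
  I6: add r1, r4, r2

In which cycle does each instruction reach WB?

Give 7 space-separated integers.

Answer: 5 6 8 9 10 13 16

Derivation:
I0 add r2 <- r5,r1: IF@1 ID@2 stall=0 (-) EX@3 MEM@4 WB@5
I1 ld r5 <- r3: IF@2 ID@3 stall=0 (-) EX@4 MEM@5 WB@6
I2 sub r1 <- r4,r2: IF@3 ID@4 stall=1 (RAW on I0.r2 (WB@5)) EX@6 MEM@7 WB@8
I3 mul r1 <- r3,r2: IF@4 ID@6 stall=0 (-) EX@7 MEM@8 WB@9
I4 sub r5 <- r5,r5: IF@6 ID@7 stall=0 (-) EX@8 MEM@9 WB@10
I5 add r4 <- r5,r4: IF@7 ID@8 stall=2 (RAW on I4.r5 (WB@10)) EX@11 MEM@12 WB@13
I6 add r1 <- r4,r2: IF@8 ID@11 stall=2 (RAW on I5.r4 (WB@13)) EX@14 MEM@15 WB@16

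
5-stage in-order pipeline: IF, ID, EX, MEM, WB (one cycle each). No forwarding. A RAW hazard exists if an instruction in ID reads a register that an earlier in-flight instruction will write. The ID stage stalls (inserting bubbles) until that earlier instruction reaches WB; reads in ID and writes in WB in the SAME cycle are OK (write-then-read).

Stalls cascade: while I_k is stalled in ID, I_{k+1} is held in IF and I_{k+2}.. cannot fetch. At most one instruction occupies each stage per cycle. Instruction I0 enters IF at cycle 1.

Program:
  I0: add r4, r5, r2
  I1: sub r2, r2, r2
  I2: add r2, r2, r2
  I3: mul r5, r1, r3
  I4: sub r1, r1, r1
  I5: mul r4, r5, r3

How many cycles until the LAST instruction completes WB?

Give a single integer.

I0 add r4 <- r5,r2: IF@1 ID@2 stall=0 (-) EX@3 MEM@4 WB@5
I1 sub r2 <- r2,r2: IF@2 ID@3 stall=0 (-) EX@4 MEM@5 WB@6
I2 add r2 <- r2,r2: IF@3 ID@4 stall=2 (RAW on I1.r2 (WB@6)) EX@7 MEM@8 WB@9
I3 mul r5 <- r1,r3: IF@4 ID@7 stall=0 (-) EX@8 MEM@9 WB@10
I4 sub r1 <- r1,r1: IF@7 ID@8 stall=0 (-) EX@9 MEM@10 WB@11
I5 mul r4 <- r5,r3: IF@8 ID@9 stall=1 (RAW on I3.r5 (WB@10)) EX@11 MEM@12 WB@13

Answer: 13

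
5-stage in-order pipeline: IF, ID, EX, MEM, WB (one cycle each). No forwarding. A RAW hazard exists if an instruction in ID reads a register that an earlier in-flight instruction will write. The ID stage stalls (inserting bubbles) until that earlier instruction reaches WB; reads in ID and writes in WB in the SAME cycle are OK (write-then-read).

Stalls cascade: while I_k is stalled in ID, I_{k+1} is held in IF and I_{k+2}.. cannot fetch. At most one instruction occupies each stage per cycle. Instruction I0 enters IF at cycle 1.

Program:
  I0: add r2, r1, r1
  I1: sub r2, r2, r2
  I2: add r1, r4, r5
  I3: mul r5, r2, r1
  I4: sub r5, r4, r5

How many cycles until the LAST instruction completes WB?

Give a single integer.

Answer: 15

Derivation:
I0 add r2 <- r1,r1: IF@1 ID@2 stall=0 (-) EX@3 MEM@4 WB@5
I1 sub r2 <- r2,r2: IF@2 ID@3 stall=2 (RAW on I0.r2 (WB@5)) EX@6 MEM@7 WB@8
I2 add r1 <- r4,r5: IF@3 ID@6 stall=0 (-) EX@7 MEM@8 WB@9
I3 mul r5 <- r2,r1: IF@6 ID@7 stall=2 (RAW on I2.r1 (WB@9)) EX@10 MEM@11 WB@12
I4 sub r5 <- r4,r5: IF@7 ID@10 stall=2 (RAW on I3.r5 (WB@12)) EX@13 MEM@14 WB@15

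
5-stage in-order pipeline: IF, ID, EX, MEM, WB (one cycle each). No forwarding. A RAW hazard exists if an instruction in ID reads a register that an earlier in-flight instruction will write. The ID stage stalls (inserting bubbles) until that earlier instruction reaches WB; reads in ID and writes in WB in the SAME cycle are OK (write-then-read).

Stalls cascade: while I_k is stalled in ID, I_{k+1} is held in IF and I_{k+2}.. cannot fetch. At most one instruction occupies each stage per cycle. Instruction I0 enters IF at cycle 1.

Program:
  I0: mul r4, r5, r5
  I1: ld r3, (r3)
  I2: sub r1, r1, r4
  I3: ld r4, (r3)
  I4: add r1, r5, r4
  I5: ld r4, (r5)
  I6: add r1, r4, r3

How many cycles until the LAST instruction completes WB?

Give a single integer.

Answer: 16

Derivation:
I0 mul r4 <- r5,r5: IF@1 ID@2 stall=0 (-) EX@3 MEM@4 WB@5
I1 ld r3 <- r3: IF@2 ID@3 stall=0 (-) EX@4 MEM@5 WB@6
I2 sub r1 <- r1,r4: IF@3 ID@4 stall=1 (RAW on I0.r4 (WB@5)) EX@6 MEM@7 WB@8
I3 ld r4 <- r3: IF@4 ID@6 stall=0 (-) EX@7 MEM@8 WB@9
I4 add r1 <- r5,r4: IF@6 ID@7 stall=2 (RAW on I3.r4 (WB@9)) EX@10 MEM@11 WB@12
I5 ld r4 <- r5: IF@7 ID@10 stall=0 (-) EX@11 MEM@12 WB@13
I6 add r1 <- r4,r3: IF@10 ID@11 stall=2 (RAW on I5.r4 (WB@13)) EX@14 MEM@15 WB@16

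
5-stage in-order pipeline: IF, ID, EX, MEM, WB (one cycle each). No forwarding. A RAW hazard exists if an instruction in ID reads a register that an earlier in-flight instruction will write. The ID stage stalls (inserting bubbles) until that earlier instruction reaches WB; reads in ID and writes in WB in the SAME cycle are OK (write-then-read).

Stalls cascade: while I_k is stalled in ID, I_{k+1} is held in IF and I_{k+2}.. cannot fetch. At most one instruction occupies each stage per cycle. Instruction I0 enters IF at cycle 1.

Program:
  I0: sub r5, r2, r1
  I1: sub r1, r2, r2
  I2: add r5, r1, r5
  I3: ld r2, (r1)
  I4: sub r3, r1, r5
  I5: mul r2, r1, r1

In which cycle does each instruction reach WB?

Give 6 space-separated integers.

Answer: 5 6 9 10 12 13

Derivation:
I0 sub r5 <- r2,r1: IF@1 ID@2 stall=0 (-) EX@3 MEM@4 WB@5
I1 sub r1 <- r2,r2: IF@2 ID@3 stall=0 (-) EX@4 MEM@5 WB@6
I2 add r5 <- r1,r5: IF@3 ID@4 stall=2 (RAW on I1.r1 (WB@6)) EX@7 MEM@8 WB@9
I3 ld r2 <- r1: IF@4 ID@7 stall=0 (-) EX@8 MEM@9 WB@10
I4 sub r3 <- r1,r5: IF@7 ID@8 stall=1 (RAW on I2.r5 (WB@9)) EX@10 MEM@11 WB@12
I5 mul r2 <- r1,r1: IF@8 ID@10 stall=0 (-) EX@11 MEM@12 WB@13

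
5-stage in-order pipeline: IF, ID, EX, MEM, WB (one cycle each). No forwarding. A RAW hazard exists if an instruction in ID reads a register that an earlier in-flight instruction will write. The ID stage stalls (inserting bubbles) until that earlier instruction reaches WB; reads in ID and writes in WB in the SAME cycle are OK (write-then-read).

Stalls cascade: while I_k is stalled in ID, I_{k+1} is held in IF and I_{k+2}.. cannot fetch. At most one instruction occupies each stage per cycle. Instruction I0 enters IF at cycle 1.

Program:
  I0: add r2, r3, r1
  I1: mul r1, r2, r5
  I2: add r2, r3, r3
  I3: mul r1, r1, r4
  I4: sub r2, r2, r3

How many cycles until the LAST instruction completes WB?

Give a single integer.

I0 add r2 <- r3,r1: IF@1 ID@2 stall=0 (-) EX@3 MEM@4 WB@5
I1 mul r1 <- r2,r5: IF@2 ID@3 stall=2 (RAW on I0.r2 (WB@5)) EX@6 MEM@7 WB@8
I2 add r2 <- r3,r3: IF@3 ID@6 stall=0 (-) EX@7 MEM@8 WB@9
I3 mul r1 <- r1,r4: IF@6 ID@7 stall=1 (RAW on I1.r1 (WB@8)) EX@9 MEM@10 WB@11
I4 sub r2 <- r2,r3: IF@7 ID@9 stall=0 (-) EX@10 MEM@11 WB@12

Answer: 12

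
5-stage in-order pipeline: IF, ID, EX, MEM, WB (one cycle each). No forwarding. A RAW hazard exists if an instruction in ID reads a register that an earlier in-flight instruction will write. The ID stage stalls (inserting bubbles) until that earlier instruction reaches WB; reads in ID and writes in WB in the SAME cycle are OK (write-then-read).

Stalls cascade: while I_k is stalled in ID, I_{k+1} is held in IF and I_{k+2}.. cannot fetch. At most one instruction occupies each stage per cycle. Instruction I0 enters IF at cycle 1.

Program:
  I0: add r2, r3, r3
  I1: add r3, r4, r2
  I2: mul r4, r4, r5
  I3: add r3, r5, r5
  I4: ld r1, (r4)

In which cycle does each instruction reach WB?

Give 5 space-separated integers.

Answer: 5 8 9 10 12

Derivation:
I0 add r2 <- r3,r3: IF@1 ID@2 stall=0 (-) EX@3 MEM@4 WB@5
I1 add r3 <- r4,r2: IF@2 ID@3 stall=2 (RAW on I0.r2 (WB@5)) EX@6 MEM@7 WB@8
I2 mul r4 <- r4,r5: IF@3 ID@6 stall=0 (-) EX@7 MEM@8 WB@9
I3 add r3 <- r5,r5: IF@6 ID@7 stall=0 (-) EX@8 MEM@9 WB@10
I4 ld r1 <- r4: IF@7 ID@8 stall=1 (RAW on I2.r4 (WB@9)) EX@10 MEM@11 WB@12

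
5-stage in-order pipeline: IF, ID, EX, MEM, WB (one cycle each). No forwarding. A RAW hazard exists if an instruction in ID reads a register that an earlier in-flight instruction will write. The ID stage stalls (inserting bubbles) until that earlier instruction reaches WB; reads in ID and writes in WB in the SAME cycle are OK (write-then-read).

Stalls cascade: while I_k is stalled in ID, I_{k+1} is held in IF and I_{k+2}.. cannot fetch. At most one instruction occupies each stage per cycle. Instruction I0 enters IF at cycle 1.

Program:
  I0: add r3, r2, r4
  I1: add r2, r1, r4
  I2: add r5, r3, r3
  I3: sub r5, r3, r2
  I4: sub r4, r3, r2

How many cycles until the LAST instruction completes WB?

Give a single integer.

Answer: 10

Derivation:
I0 add r3 <- r2,r4: IF@1 ID@2 stall=0 (-) EX@3 MEM@4 WB@5
I1 add r2 <- r1,r4: IF@2 ID@3 stall=0 (-) EX@4 MEM@5 WB@6
I2 add r5 <- r3,r3: IF@3 ID@4 stall=1 (RAW on I0.r3 (WB@5)) EX@6 MEM@7 WB@8
I3 sub r5 <- r3,r2: IF@4 ID@6 stall=0 (-) EX@7 MEM@8 WB@9
I4 sub r4 <- r3,r2: IF@6 ID@7 stall=0 (-) EX@8 MEM@9 WB@10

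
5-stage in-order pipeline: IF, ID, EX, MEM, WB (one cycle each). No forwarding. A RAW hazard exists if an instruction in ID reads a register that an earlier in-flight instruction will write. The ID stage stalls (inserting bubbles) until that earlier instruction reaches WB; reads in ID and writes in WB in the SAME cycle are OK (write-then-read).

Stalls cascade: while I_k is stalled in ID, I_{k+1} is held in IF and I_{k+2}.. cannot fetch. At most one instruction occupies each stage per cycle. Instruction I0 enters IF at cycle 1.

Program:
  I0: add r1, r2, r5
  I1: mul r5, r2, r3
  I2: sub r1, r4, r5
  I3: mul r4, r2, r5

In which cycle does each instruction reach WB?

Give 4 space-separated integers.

Answer: 5 6 9 10

Derivation:
I0 add r1 <- r2,r5: IF@1 ID@2 stall=0 (-) EX@3 MEM@4 WB@5
I1 mul r5 <- r2,r3: IF@2 ID@3 stall=0 (-) EX@4 MEM@5 WB@6
I2 sub r1 <- r4,r5: IF@3 ID@4 stall=2 (RAW on I1.r5 (WB@6)) EX@7 MEM@8 WB@9
I3 mul r4 <- r2,r5: IF@4 ID@7 stall=0 (-) EX@8 MEM@9 WB@10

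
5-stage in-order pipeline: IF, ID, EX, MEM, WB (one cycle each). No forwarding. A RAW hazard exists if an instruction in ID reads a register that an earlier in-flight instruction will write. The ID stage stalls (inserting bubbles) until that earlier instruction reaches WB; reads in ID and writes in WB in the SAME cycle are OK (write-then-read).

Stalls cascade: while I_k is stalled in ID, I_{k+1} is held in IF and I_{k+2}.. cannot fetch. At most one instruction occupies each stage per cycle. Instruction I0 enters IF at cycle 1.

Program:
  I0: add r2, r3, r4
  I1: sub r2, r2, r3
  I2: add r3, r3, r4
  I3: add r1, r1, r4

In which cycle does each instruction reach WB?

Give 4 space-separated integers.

I0 add r2 <- r3,r4: IF@1 ID@2 stall=0 (-) EX@3 MEM@4 WB@5
I1 sub r2 <- r2,r3: IF@2 ID@3 stall=2 (RAW on I0.r2 (WB@5)) EX@6 MEM@7 WB@8
I2 add r3 <- r3,r4: IF@3 ID@6 stall=0 (-) EX@7 MEM@8 WB@9
I3 add r1 <- r1,r4: IF@6 ID@7 stall=0 (-) EX@8 MEM@9 WB@10

Answer: 5 8 9 10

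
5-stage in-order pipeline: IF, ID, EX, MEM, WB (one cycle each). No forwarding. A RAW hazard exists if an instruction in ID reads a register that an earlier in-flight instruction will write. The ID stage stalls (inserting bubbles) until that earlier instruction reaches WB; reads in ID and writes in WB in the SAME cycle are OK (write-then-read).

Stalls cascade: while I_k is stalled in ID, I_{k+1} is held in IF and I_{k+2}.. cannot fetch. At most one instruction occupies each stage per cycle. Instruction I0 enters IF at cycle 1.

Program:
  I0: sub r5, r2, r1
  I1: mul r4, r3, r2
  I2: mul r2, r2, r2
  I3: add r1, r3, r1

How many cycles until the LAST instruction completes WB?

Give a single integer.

Answer: 8

Derivation:
I0 sub r5 <- r2,r1: IF@1 ID@2 stall=0 (-) EX@3 MEM@4 WB@5
I1 mul r4 <- r3,r2: IF@2 ID@3 stall=0 (-) EX@4 MEM@5 WB@6
I2 mul r2 <- r2,r2: IF@3 ID@4 stall=0 (-) EX@5 MEM@6 WB@7
I3 add r1 <- r3,r1: IF@4 ID@5 stall=0 (-) EX@6 MEM@7 WB@8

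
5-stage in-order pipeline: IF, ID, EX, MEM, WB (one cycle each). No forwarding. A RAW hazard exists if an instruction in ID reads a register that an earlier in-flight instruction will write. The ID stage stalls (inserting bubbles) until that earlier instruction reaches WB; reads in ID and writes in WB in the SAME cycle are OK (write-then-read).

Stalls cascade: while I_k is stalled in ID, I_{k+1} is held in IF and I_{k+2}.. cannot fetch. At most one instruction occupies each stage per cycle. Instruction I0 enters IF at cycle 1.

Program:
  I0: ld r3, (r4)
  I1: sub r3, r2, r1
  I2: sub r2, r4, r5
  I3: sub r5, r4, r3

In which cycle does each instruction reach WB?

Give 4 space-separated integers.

I0 ld r3 <- r4: IF@1 ID@2 stall=0 (-) EX@3 MEM@4 WB@5
I1 sub r3 <- r2,r1: IF@2 ID@3 stall=0 (-) EX@4 MEM@5 WB@6
I2 sub r2 <- r4,r5: IF@3 ID@4 stall=0 (-) EX@5 MEM@6 WB@7
I3 sub r5 <- r4,r3: IF@4 ID@5 stall=1 (RAW on I1.r3 (WB@6)) EX@7 MEM@8 WB@9

Answer: 5 6 7 9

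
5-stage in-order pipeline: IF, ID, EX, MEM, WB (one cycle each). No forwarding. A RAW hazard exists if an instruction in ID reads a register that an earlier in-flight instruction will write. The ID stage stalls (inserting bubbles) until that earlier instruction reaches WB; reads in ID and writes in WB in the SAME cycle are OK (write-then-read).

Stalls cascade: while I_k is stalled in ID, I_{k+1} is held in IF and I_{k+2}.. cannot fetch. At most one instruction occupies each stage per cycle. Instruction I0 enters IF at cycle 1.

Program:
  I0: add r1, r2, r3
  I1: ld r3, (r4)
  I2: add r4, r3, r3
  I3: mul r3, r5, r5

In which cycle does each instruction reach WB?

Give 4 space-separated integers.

Answer: 5 6 9 10

Derivation:
I0 add r1 <- r2,r3: IF@1 ID@2 stall=0 (-) EX@3 MEM@4 WB@5
I1 ld r3 <- r4: IF@2 ID@3 stall=0 (-) EX@4 MEM@5 WB@6
I2 add r4 <- r3,r3: IF@3 ID@4 stall=2 (RAW on I1.r3 (WB@6)) EX@7 MEM@8 WB@9
I3 mul r3 <- r5,r5: IF@4 ID@7 stall=0 (-) EX@8 MEM@9 WB@10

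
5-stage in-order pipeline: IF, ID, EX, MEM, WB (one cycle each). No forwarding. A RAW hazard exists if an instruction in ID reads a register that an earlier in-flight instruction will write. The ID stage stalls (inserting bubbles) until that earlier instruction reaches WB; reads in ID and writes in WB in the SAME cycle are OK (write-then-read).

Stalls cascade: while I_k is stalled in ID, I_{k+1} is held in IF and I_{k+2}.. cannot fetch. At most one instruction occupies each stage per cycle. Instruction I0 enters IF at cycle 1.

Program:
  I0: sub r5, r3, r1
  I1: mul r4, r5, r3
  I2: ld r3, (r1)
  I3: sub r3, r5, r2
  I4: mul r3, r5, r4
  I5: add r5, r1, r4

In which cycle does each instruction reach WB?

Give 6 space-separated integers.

I0 sub r5 <- r3,r1: IF@1 ID@2 stall=0 (-) EX@3 MEM@4 WB@5
I1 mul r4 <- r5,r3: IF@2 ID@3 stall=2 (RAW on I0.r5 (WB@5)) EX@6 MEM@7 WB@8
I2 ld r3 <- r1: IF@3 ID@6 stall=0 (-) EX@7 MEM@8 WB@9
I3 sub r3 <- r5,r2: IF@6 ID@7 stall=0 (-) EX@8 MEM@9 WB@10
I4 mul r3 <- r5,r4: IF@7 ID@8 stall=0 (-) EX@9 MEM@10 WB@11
I5 add r5 <- r1,r4: IF@8 ID@9 stall=0 (-) EX@10 MEM@11 WB@12

Answer: 5 8 9 10 11 12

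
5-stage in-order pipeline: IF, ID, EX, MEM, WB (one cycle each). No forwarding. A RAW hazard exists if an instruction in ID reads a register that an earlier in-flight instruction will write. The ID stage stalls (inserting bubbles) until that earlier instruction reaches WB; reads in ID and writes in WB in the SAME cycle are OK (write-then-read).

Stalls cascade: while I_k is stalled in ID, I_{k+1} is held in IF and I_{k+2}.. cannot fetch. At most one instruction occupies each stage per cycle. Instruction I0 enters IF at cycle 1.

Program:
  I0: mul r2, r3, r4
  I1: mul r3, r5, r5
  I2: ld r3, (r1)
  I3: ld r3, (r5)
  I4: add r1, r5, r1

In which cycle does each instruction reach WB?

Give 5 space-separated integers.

Answer: 5 6 7 8 9

Derivation:
I0 mul r2 <- r3,r4: IF@1 ID@2 stall=0 (-) EX@3 MEM@4 WB@5
I1 mul r3 <- r5,r5: IF@2 ID@3 stall=0 (-) EX@4 MEM@5 WB@6
I2 ld r3 <- r1: IF@3 ID@4 stall=0 (-) EX@5 MEM@6 WB@7
I3 ld r3 <- r5: IF@4 ID@5 stall=0 (-) EX@6 MEM@7 WB@8
I4 add r1 <- r5,r1: IF@5 ID@6 stall=0 (-) EX@7 MEM@8 WB@9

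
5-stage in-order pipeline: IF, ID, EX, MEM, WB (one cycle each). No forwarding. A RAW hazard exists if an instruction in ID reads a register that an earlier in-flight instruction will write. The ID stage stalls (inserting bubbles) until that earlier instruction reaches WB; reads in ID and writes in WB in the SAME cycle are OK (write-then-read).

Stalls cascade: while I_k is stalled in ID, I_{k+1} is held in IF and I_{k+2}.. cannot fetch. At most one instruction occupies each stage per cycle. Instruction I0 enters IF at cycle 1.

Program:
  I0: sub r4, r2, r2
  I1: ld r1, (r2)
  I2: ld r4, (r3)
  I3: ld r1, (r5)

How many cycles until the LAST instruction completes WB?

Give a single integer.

I0 sub r4 <- r2,r2: IF@1 ID@2 stall=0 (-) EX@3 MEM@4 WB@5
I1 ld r1 <- r2: IF@2 ID@3 stall=0 (-) EX@4 MEM@5 WB@6
I2 ld r4 <- r3: IF@3 ID@4 stall=0 (-) EX@5 MEM@6 WB@7
I3 ld r1 <- r5: IF@4 ID@5 stall=0 (-) EX@6 MEM@7 WB@8

Answer: 8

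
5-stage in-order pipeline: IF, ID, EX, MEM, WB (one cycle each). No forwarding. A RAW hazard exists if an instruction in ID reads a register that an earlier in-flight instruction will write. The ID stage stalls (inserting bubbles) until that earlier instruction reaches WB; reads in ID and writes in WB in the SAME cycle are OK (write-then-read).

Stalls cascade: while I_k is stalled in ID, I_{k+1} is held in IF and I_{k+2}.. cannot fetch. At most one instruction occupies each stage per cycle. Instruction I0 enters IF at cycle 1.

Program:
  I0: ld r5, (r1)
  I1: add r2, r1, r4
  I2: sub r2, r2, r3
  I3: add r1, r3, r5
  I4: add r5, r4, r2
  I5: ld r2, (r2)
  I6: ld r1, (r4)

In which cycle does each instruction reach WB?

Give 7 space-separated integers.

Answer: 5 6 9 10 12 13 14

Derivation:
I0 ld r5 <- r1: IF@1 ID@2 stall=0 (-) EX@3 MEM@4 WB@5
I1 add r2 <- r1,r4: IF@2 ID@3 stall=0 (-) EX@4 MEM@5 WB@6
I2 sub r2 <- r2,r3: IF@3 ID@4 stall=2 (RAW on I1.r2 (WB@6)) EX@7 MEM@8 WB@9
I3 add r1 <- r3,r5: IF@4 ID@7 stall=0 (-) EX@8 MEM@9 WB@10
I4 add r5 <- r4,r2: IF@7 ID@8 stall=1 (RAW on I2.r2 (WB@9)) EX@10 MEM@11 WB@12
I5 ld r2 <- r2: IF@8 ID@10 stall=0 (-) EX@11 MEM@12 WB@13
I6 ld r1 <- r4: IF@10 ID@11 stall=0 (-) EX@12 MEM@13 WB@14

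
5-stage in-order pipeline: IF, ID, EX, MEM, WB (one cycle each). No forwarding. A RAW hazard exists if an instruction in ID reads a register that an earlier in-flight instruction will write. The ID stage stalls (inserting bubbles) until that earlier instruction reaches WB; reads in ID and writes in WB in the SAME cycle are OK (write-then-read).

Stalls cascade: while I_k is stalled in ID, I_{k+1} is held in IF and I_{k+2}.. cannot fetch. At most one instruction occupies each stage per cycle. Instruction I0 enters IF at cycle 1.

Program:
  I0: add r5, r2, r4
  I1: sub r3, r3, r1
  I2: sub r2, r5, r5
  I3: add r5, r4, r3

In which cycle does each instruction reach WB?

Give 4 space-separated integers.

I0 add r5 <- r2,r4: IF@1 ID@2 stall=0 (-) EX@3 MEM@4 WB@5
I1 sub r3 <- r3,r1: IF@2 ID@3 stall=0 (-) EX@4 MEM@5 WB@6
I2 sub r2 <- r5,r5: IF@3 ID@4 stall=1 (RAW on I0.r5 (WB@5)) EX@6 MEM@7 WB@8
I3 add r5 <- r4,r3: IF@4 ID@6 stall=0 (-) EX@7 MEM@8 WB@9

Answer: 5 6 8 9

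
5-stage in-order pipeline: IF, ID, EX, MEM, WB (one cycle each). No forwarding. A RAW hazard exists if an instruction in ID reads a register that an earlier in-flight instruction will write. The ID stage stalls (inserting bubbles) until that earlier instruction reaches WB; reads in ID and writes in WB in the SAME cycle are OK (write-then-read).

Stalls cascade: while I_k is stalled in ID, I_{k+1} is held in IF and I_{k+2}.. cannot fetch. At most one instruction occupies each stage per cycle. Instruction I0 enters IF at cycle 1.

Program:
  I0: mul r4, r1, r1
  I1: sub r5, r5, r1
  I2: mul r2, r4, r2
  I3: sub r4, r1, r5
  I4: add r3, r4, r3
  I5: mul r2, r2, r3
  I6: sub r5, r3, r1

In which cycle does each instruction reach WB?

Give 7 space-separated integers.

Answer: 5 6 8 9 12 15 16

Derivation:
I0 mul r4 <- r1,r1: IF@1 ID@2 stall=0 (-) EX@3 MEM@4 WB@5
I1 sub r5 <- r5,r1: IF@2 ID@3 stall=0 (-) EX@4 MEM@5 WB@6
I2 mul r2 <- r4,r2: IF@3 ID@4 stall=1 (RAW on I0.r4 (WB@5)) EX@6 MEM@7 WB@8
I3 sub r4 <- r1,r5: IF@4 ID@6 stall=0 (-) EX@7 MEM@8 WB@9
I4 add r3 <- r4,r3: IF@6 ID@7 stall=2 (RAW on I3.r4 (WB@9)) EX@10 MEM@11 WB@12
I5 mul r2 <- r2,r3: IF@7 ID@10 stall=2 (RAW on I4.r3 (WB@12)) EX@13 MEM@14 WB@15
I6 sub r5 <- r3,r1: IF@10 ID@13 stall=0 (-) EX@14 MEM@15 WB@16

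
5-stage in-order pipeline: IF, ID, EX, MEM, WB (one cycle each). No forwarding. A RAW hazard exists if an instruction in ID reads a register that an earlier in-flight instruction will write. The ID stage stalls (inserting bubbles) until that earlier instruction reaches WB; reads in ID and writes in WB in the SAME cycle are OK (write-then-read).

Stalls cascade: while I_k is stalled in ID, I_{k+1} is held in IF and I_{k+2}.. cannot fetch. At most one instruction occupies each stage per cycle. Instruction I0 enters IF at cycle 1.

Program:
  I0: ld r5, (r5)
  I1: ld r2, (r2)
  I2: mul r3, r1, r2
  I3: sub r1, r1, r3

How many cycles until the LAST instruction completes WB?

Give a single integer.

Answer: 12

Derivation:
I0 ld r5 <- r5: IF@1 ID@2 stall=0 (-) EX@3 MEM@4 WB@5
I1 ld r2 <- r2: IF@2 ID@3 stall=0 (-) EX@4 MEM@5 WB@6
I2 mul r3 <- r1,r2: IF@3 ID@4 stall=2 (RAW on I1.r2 (WB@6)) EX@7 MEM@8 WB@9
I3 sub r1 <- r1,r3: IF@4 ID@7 stall=2 (RAW on I2.r3 (WB@9)) EX@10 MEM@11 WB@12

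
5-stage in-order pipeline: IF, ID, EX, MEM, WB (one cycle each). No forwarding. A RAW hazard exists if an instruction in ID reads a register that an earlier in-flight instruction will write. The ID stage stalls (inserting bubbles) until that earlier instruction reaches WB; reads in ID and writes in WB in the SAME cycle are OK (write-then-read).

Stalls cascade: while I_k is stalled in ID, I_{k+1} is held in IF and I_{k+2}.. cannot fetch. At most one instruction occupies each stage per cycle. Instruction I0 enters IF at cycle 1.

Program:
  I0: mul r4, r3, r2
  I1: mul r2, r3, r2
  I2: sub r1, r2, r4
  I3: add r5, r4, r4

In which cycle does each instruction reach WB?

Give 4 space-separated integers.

Answer: 5 6 9 10

Derivation:
I0 mul r4 <- r3,r2: IF@1 ID@2 stall=0 (-) EX@3 MEM@4 WB@5
I1 mul r2 <- r3,r2: IF@2 ID@3 stall=0 (-) EX@4 MEM@5 WB@6
I2 sub r1 <- r2,r4: IF@3 ID@4 stall=2 (RAW on I1.r2 (WB@6)) EX@7 MEM@8 WB@9
I3 add r5 <- r4,r4: IF@4 ID@7 stall=0 (-) EX@8 MEM@9 WB@10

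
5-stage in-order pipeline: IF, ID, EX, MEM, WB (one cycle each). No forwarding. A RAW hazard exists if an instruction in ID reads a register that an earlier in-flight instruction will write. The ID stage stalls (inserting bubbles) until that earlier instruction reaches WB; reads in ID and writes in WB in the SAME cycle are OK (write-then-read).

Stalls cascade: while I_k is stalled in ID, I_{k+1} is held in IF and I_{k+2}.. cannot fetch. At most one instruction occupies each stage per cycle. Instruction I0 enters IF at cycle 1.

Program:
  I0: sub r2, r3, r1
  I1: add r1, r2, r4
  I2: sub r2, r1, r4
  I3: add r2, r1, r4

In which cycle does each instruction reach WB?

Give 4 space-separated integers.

I0 sub r2 <- r3,r1: IF@1 ID@2 stall=0 (-) EX@3 MEM@4 WB@5
I1 add r1 <- r2,r4: IF@2 ID@3 stall=2 (RAW on I0.r2 (WB@5)) EX@6 MEM@7 WB@8
I2 sub r2 <- r1,r4: IF@3 ID@6 stall=2 (RAW on I1.r1 (WB@8)) EX@9 MEM@10 WB@11
I3 add r2 <- r1,r4: IF@6 ID@9 stall=0 (-) EX@10 MEM@11 WB@12

Answer: 5 8 11 12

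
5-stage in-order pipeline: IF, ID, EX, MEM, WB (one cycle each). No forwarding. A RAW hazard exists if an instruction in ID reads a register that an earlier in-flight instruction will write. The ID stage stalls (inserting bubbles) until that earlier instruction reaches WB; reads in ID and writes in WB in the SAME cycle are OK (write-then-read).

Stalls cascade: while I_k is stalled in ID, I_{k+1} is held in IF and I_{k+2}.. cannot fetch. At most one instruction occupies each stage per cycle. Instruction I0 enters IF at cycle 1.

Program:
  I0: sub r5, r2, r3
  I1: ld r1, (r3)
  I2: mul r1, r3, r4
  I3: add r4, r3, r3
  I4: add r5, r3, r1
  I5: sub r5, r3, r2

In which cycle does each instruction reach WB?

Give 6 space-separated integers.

Answer: 5 6 7 8 10 11

Derivation:
I0 sub r5 <- r2,r3: IF@1 ID@2 stall=0 (-) EX@3 MEM@4 WB@5
I1 ld r1 <- r3: IF@2 ID@3 stall=0 (-) EX@4 MEM@5 WB@6
I2 mul r1 <- r3,r4: IF@3 ID@4 stall=0 (-) EX@5 MEM@6 WB@7
I3 add r4 <- r3,r3: IF@4 ID@5 stall=0 (-) EX@6 MEM@7 WB@8
I4 add r5 <- r3,r1: IF@5 ID@6 stall=1 (RAW on I2.r1 (WB@7)) EX@8 MEM@9 WB@10
I5 sub r5 <- r3,r2: IF@6 ID@8 stall=0 (-) EX@9 MEM@10 WB@11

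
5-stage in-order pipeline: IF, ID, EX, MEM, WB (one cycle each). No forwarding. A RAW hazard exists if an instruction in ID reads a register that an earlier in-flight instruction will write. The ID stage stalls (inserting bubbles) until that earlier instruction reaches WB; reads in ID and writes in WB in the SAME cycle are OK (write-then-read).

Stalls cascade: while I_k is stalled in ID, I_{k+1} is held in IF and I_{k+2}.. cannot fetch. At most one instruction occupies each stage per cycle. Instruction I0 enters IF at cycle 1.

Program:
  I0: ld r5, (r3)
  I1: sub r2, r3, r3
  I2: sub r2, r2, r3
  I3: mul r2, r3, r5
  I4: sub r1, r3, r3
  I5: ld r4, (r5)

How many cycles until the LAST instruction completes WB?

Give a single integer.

I0 ld r5 <- r3: IF@1 ID@2 stall=0 (-) EX@3 MEM@4 WB@5
I1 sub r2 <- r3,r3: IF@2 ID@3 stall=0 (-) EX@4 MEM@5 WB@6
I2 sub r2 <- r2,r3: IF@3 ID@4 stall=2 (RAW on I1.r2 (WB@6)) EX@7 MEM@8 WB@9
I3 mul r2 <- r3,r5: IF@4 ID@7 stall=0 (-) EX@8 MEM@9 WB@10
I4 sub r1 <- r3,r3: IF@7 ID@8 stall=0 (-) EX@9 MEM@10 WB@11
I5 ld r4 <- r5: IF@8 ID@9 stall=0 (-) EX@10 MEM@11 WB@12

Answer: 12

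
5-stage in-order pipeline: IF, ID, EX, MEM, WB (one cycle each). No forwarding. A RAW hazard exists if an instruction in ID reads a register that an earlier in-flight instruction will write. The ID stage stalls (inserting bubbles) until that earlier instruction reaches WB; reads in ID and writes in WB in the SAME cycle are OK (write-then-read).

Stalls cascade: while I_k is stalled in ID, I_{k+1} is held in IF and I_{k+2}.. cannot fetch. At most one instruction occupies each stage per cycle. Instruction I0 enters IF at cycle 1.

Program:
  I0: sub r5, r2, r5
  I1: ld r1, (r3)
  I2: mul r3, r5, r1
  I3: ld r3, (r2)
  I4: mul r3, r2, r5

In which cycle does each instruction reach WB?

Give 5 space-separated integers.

Answer: 5 6 9 10 11

Derivation:
I0 sub r5 <- r2,r5: IF@1 ID@2 stall=0 (-) EX@3 MEM@4 WB@5
I1 ld r1 <- r3: IF@2 ID@3 stall=0 (-) EX@4 MEM@5 WB@6
I2 mul r3 <- r5,r1: IF@3 ID@4 stall=2 (RAW on I1.r1 (WB@6)) EX@7 MEM@8 WB@9
I3 ld r3 <- r2: IF@4 ID@7 stall=0 (-) EX@8 MEM@9 WB@10
I4 mul r3 <- r2,r5: IF@7 ID@8 stall=0 (-) EX@9 MEM@10 WB@11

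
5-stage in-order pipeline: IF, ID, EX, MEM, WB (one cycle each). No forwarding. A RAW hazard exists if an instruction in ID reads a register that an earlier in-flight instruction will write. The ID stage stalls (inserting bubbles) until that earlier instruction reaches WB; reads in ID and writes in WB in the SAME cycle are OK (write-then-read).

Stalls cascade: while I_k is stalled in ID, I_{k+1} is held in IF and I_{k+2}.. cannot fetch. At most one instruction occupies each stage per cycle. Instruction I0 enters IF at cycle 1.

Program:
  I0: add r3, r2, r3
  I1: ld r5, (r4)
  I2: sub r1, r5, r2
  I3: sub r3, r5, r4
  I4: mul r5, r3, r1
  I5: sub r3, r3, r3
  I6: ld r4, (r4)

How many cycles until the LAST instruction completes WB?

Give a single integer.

I0 add r3 <- r2,r3: IF@1 ID@2 stall=0 (-) EX@3 MEM@4 WB@5
I1 ld r5 <- r4: IF@2 ID@3 stall=0 (-) EX@4 MEM@5 WB@6
I2 sub r1 <- r5,r2: IF@3 ID@4 stall=2 (RAW on I1.r5 (WB@6)) EX@7 MEM@8 WB@9
I3 sub r3 <- r5,r4: IF@4 ID@7 stall=0 (-) EX@8 MEM@9 WB@10
I4 mul r5 <- r3,r1: IF@7 ID@8 stall=2 (RAW on I3.r3 (WB@10)) EX@11 MEM@12 WB@13
I5 sub r3 <- r3,r3: IF@8 ID@11 stall=0 (-) EX@12 MEM@13 WB@14
I6 ld r4 <- r4: IF@11 ID@12 stall=0 (-) EX@13 MEM@14 WB@15

Answer: 15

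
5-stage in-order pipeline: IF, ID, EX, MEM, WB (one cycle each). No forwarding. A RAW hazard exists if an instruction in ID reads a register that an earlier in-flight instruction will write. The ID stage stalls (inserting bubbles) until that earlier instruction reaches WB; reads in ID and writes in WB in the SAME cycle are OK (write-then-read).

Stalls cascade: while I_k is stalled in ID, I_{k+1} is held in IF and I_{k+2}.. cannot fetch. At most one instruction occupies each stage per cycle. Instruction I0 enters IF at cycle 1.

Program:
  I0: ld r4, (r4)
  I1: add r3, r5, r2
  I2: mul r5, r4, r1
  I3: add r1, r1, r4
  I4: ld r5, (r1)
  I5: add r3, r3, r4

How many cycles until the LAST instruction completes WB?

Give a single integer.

I0 ld r4 <- r4: IF@1 ID@2 stall=0 (-) EX@3 MEM@4 WB@5
I1 add r3 <- r5,r2: IF@2 ID@3 stall=0 (-) EX@4 MEM@5 WB@6
I2 mul r5 <- r4,r1: IF@3 ID@4 stall=1 (RAW on I0.r4 (WB@5)) EX@6 MEM@7 WB@8
I3 add r1 <- r1,r4: IF@4 ID@6 stall=0 (-) EX@7 MEM@8 WB@9
I4 ld r5 <- r1: IF@6 ID@7 stall=2 (RAW on I3.r1 (WB@9)) EX@10 MEM@11 WB@12
I5 add r3 <- r3,r4: IF@7 ID@10 stall=0 (-) EX@11 MEM@12 WB@13

Answer: 13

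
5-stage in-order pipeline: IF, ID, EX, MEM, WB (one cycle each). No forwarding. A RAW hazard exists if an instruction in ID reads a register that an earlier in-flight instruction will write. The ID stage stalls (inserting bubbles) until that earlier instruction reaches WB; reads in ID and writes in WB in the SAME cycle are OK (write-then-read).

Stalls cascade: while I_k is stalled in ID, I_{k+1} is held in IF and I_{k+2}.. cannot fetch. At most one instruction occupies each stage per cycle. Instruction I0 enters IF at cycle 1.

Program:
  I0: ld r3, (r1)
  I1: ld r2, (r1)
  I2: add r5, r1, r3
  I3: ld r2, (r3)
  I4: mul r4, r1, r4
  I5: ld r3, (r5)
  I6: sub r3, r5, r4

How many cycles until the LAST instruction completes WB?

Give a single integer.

Answer: 13

Derivation:
I0 ld r3 <- r1: IF@1 ID@2 stall=0 (-) EX@3 MEM@4 WB@5
I1 ld r2 <- r1: IF@2 ID@3 stall=0 (-) EX@4 MEM@5 WB@6
I2 add r5 <- r1,r3: IF@3 ID@4 stall=1 (RAW on I0.r3 (WB@5)) EX@6 MEM@7 WB@8
I3 ld r2 <- r3: IF@4 ID@6 stall=0 (-) EX@7 MEM@8 WB@9
I4 mul r4 <- r1,r4: IF@6 ID@7 stall=0 (-) EX@8 MEM@9 WB@10
I5 ld r3 <- r5: IF@7 ID@8 stall=0 (-) EX@9 MEM@10 WB@11
I6 sub r3 <- r5,r4: IF@8 ID@9 stall=1 (RAW on I4.r4 (WB@10)) EX@11 MEM@12 WB@13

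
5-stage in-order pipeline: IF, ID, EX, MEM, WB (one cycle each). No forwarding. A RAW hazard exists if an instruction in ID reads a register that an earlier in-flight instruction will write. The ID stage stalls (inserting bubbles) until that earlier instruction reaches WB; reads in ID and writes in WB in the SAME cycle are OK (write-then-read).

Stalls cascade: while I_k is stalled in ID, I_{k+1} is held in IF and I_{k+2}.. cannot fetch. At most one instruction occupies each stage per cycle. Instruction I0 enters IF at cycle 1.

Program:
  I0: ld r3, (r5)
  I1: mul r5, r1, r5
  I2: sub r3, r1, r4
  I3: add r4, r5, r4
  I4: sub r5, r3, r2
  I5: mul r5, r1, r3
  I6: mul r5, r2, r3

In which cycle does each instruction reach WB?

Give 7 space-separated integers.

I0 ld r3 <- r5: IF@1 ID@2 stall=0 (-) EX@3 MEM@4 WB@5
I1 mul r5 <- r1,r5: IF@2 ID@3 stall=0 (-) EX@4 MEM@5 WB@6
I2 sub r3 <- r1,r4: IF@3 ID@4 stall=0 (-) EX@5 MEM@6 WB@7
I3 add r4 <- r5,r4: IF@4 ID@5 stall=1 (RAW on I1.r5 (WB@6)) EX@7 MEM@8 WB@9
I4 sub r5 <- r3,r2: IF@5 ID@7 stall=0 (-) EX@8 MEM@9 WB@10
I5 mul r5 <- r1,r3: IF@7 ID@8 stall=0 (-) EX@9 MEM@10 WB@11
I6 mul r5 <- r2,r3: IF@8 ID@9 stall=0 (-) EX@10 MEM@11 WB@12

Answer: 5 6 7 9 10 11 12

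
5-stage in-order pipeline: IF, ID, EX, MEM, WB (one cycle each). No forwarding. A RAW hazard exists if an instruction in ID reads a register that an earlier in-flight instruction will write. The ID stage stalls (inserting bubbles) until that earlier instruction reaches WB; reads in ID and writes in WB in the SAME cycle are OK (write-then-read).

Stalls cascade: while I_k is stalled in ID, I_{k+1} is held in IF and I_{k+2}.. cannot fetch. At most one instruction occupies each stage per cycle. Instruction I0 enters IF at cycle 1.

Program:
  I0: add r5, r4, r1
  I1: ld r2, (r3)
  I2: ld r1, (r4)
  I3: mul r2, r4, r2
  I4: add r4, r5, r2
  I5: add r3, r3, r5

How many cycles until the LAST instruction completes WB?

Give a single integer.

I0 add r5 <- r4,r1: IF@1 ID@2 stall=0 (-) EX@3 MEM@4 WB@5
I1 ld r2 <- r3: IF@2 ID@3 stall=0 (-) EX@4 MEM@5 WB@6
I2 ld r1 <- r4: IF@3 ID@4 stall=0 (-) EX@5 MEM@6 WB@7
I3 mul r2 <- r4,r2: IF@4 ID@5 stall=1 (RAW on I1.r2 (WB@6)) EX@7 MEM@8 WB@9
I4 add r4 <- r5,r2: IF@5 ID@7 stall=2 (RAW on I3.r2 (WB@9)) EX@10 MEM@11 WB@12
I5 add r3 <- r3,r5: IF@7 ID@10 stall=0 (-) EX@11 MEM@12 WB@13

Answer: 13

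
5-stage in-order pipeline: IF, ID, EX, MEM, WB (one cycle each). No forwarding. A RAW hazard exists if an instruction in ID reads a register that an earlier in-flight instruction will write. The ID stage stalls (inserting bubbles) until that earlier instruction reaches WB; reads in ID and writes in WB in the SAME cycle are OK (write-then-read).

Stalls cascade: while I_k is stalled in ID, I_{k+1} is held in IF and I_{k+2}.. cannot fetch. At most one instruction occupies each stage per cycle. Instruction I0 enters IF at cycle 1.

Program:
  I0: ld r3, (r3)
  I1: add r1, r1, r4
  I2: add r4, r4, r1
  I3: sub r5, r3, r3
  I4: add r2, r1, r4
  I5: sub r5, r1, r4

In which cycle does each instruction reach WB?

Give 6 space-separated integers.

Answer: 5 6 9 10 12 13

Derivation:
I0 ld r3 <- r3: IF@1 ID@2 stall=0 (-) EX@3 MEM@4 WB@5
I1 add r1 <- r1,r4: IF@2 ID@3 stall=0 (-) EX@4 MEM@5 WB@6
I2 add r4 <- r4,r1: IF@3 ID@4 stall=2 (RAW on I1.r1 (WB@6)) EX@7 MEM@8 WB@9
I3 sub r5 <- r3,r3: IF@4 ID@7 stall=0 (-) EX@8 MEM@9 WB@10
I4 add r2 <- r1,r4: IF@7 ID@8 stall=1 (RAW on I2.r4 (WB@9)) EX@10 MEM@11 WB@12
I5 sub r5 <- r1,r4: IF@8 ID@10 stall=0 (-) EX@11 MEM@12 WB@13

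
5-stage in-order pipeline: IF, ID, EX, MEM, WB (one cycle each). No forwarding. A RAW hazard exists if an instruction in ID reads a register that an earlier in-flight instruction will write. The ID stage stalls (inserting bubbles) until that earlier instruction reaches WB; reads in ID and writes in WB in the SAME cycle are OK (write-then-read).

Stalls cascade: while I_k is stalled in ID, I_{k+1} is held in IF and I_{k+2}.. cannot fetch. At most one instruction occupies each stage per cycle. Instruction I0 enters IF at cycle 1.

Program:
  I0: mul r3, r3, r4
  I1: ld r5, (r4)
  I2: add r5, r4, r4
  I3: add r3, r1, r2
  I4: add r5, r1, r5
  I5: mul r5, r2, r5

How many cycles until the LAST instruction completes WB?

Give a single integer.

Answer: 13

Derivation:
I0 mul r3 <- r3,r4: IF@1 ID@2 stall=0 (-) EX@3 MEM@4 WB@5
I1 ld r5 <- r4: IF@2 ID@3 stall=0 (-) EX@4 MEM@5 WB@6
I2 add r5 <- r4,r4: IF@3 ID@4 stall=0 (-) EX@5 MEM@6 WB@7
I3 add r3 <- r1,r2: IF@4 ID@5 stall=0 (-) EX@6 MEM@7 WB@8
I4 add r5 <- r1,r5: IF@5 ID@6 stall=1 (RAW on I2.r5 (WB@7)) EX@8 MEM@9 WB@10
I5 mul r5 <- r2,r5: IF@6 ID@8 stall=2 (RAW on I4.r5 (WB@10)) EX@11 MEM@12 WB@13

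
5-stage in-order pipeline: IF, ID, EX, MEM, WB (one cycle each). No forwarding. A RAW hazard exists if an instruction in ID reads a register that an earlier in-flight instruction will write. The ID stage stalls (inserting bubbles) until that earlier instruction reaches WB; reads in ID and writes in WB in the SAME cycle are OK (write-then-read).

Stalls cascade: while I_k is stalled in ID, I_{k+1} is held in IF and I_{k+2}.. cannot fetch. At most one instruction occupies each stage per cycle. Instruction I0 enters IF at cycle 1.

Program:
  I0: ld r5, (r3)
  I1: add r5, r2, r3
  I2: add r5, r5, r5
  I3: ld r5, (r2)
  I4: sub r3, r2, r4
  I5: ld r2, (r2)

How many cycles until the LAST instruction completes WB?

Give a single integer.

I0 ld r5 <- r3: IF@1 ID@2 stall=0 (-) EX@3 MEM@4 WB@5
I1 add r5 <- r2,r3: IF@2 ID@3 stall=0 (-) EX@4 MEM@5 WB@6
I2 add r5 <- r5,r5: IF@3 ID@4 stall=2 (RAW on I1.r5 (WB@6)) EX@7 MEM@8 WB@9
I3 ld r5 <- r2: IF@4 ID@7 stall=0 (-) EX@8 MEM@9 WB@10
I4 sub r3 <- r2,r4: IF@7 ID@8 stall=0 (-) EX@9 MEM@10 WB@11
I5 ld r2 <- r2: IF@8 ID@9 stall=0 (-) EX@10 MEM@11 WB@12

Answer: 12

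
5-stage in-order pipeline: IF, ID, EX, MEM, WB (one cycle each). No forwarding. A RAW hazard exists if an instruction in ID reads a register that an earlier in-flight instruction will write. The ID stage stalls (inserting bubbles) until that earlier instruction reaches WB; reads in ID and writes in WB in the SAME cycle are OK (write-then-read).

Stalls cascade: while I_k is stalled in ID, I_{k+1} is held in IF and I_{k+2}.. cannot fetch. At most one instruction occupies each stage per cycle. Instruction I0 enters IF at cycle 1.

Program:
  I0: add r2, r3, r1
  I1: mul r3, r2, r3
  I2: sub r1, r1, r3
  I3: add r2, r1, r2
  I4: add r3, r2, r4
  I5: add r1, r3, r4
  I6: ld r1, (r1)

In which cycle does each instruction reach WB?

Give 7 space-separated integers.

I0 add r2 <- r3,r1: IF@1 ID@2 stall=0 (-) EX@3 MEM@4 WB@5
I1 mul r3 <- r2,r3: IF@2 ID@3 stall=2 (RAW on I0.r2 (WB@5)) EX@6 MEM@7 WB@8
I2 sub r1 <- r1,r3: IF@3 ID@6 stall=2 (RAW on I1.r3 (WB@8)) EX@9 MEM@10 WB@11
I3 add r2 <- r1,r2: IF@6 ID@9 stall=2 (RAW on I2.r1 (WB@11)) EX@12 MEM@13 WB@14
I4 add r3 <- r2,r4: IF@9 ID@12 stall=2 (RAW on I3.r2 (WB@14)) EX@15 MEM@16 WB@17
I5 add r1 <- r3,r4: IF@12 ID@15 stall=2 (RAW on I4.r3 (WB@17)) EX@18 MEM@19 WB@20
I6 ld r1 <- r1: IF@15 ID@18 stall=2 (RAW on I5.r1 (WB@20)) EX@21 MEM@22 WB@23

Answer: 5 8 11 14 17 20 23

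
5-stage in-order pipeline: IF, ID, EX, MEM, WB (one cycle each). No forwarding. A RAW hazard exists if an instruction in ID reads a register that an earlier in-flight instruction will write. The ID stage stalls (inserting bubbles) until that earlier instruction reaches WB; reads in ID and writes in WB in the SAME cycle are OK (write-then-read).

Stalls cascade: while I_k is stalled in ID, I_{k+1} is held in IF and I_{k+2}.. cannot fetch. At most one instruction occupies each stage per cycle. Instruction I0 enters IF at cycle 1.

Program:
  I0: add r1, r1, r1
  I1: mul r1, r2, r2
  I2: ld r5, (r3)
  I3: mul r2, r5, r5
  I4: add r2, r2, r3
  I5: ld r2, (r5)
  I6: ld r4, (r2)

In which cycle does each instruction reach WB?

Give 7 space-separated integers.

Answer: 5 6 7 10 13 14 17

Derivation:
I0 add r1 <- r1,r1: IF@1 ID@2 stall=0 (-) EX@3 MEM@4 WB@5
I1 mul r1 <- r2,r2: IF@2 ID@3 stall=0 (-) EX@4 MEM@5 WB@6
I2 ld r5 <- r3: IF@3 ID@4 stall=0 (-) EX@5 MEM@6 WB@7
I3 mul r2 <- r5,r5: IF@4 ID@5 stall=2 (RAW on I2.r5 (WB@7)) EX@8 MEM@9 WB@10
I4 add r2 <- r2,r3: IF@5 ID@8 stall=2 (RAW on I3.r2 (WB@10)) EX@11 MEM@12 WB@13
I5 ld r2 <- r5: IF@8 ID@11 stall=0 (-) EX@12 MEM@13 WB@14
I6 ld r4 <- r2: IF@11 ID@12 stall=2 (RAW on I5.r2 (WB@14)) EX@15 MEM@16 WB@17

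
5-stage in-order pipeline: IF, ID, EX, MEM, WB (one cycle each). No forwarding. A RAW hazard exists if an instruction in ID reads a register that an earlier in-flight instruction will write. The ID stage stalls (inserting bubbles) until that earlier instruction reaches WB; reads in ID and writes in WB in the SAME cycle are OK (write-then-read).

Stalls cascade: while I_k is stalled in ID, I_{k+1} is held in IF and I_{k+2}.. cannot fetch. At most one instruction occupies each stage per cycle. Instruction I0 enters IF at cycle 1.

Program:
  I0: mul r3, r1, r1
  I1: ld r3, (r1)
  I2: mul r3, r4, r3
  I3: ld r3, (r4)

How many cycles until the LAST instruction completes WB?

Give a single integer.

I0 mul r3 <- r1,r1: IF@1 ID@2 stall=0 (-) EX@3 MEM@4 WB@5
I1 ld r3 <- r1: IF@2 ID@3 stall=0 (-) EX@4 MEM@5 WB@6
I2 mul r3 <- r4,r3: IF@3 ID@4 stall=2 (RAW on I1.r3 (WB@6)) EX@7 MEM@8 WB@9
I3 ld r3 <- r4: IF@4 ID@7 stall=0 (-) EX@8 MEM@9 WB@10

Answer: 10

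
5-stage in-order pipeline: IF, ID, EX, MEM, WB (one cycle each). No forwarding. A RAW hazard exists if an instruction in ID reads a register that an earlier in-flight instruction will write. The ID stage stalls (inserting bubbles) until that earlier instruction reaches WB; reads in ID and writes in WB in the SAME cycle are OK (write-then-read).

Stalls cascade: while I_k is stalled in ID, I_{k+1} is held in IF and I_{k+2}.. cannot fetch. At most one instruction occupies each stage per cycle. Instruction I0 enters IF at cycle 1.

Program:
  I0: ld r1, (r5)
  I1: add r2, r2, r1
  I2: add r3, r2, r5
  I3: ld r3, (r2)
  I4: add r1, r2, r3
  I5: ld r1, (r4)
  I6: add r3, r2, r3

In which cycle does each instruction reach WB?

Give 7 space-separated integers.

I0 ld r1 <- r5: IF@1 ID@2 stall=0 (-) EX@3 MEM@4 WB@5
I1 add r2 <- r2,r1: IF@2 ID@3 stall=2 (RAW on I0.r1 (WB@5)) EX@6 MEM@7 WB@8
I2 add r3 <- r2,r5: IF@3 ID@6 stall=2 (RAW on I1.r2 (WB@8)) EX@9 MEM@10 WB@11
I3 ld r3 <- r2: IF@6 ID@9 stall=0 (-) EX@10 MEM@11 WB@12
I4 add r1 <- r2,r3: IF@9 ID@10 stall=2 (RAW on I3.r3 (WB@12)) EX@13 MEM@14 WB@15
I5 ld r1 <- r4: IF@10 ID@13 stall=0 (-) EX@14 MEM@15 WB@16
I6 add r3 <- r2,r3: IF@13 ID@14 stall=0 (-) EX@15 MEM@16 WB@17

Answer: 5 8 11 12 15 16 17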